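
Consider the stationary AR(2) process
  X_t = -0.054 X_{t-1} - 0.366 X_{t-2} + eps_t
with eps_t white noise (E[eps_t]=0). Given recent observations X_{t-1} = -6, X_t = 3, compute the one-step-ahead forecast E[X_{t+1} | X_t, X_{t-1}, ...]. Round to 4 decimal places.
E[X_{t+1} \mid \mathcal F_t] = 2.0340

For an AR(p) model X_t = c + sum_i phi_i X_{t-i} + eps_t, the
one-step-ahead conditional mean is
  E[X_{t+1} | X_t, ...] = c + sum_i phi_i X_{t+1-i}.
Substitute known values:
  E[X_{t+1} | ...] = (-0.054) * (3) + (-0.366) * (-6)
                   = 2.0340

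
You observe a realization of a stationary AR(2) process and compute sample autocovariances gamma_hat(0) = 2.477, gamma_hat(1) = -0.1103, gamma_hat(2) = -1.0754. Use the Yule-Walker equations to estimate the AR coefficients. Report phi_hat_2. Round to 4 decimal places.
\hat\phi_{2} = -0.4370

The Yule-Walker equations for an AR(p) process read, in matrix form,
  Gamma_p phi = r_p,   with   (Gamma_p)_{ij} = gamma(|i - j|),
                       (r_p)_i = gamma(i),   i,j = 1..p.
Substitute the sample gammas (Toeplitz matrix and right-hand side of size 2):
  Gamma_p = [[2.477, -0.1103], [-0.1103, 2.477]]
  r_p     = [-0.1103, -1.0754]
Written out:
  2.477 phi_1 - 0.1103 phi_2 = -0.1103
  -0.1103 phi_1 + 2.477 phi_2 = -1.0754
Solve by Cramer's rule:
  det = gamma(0)^2 - gamma(1)^2 = (2.477)^2 - (-0.1103)^2 = 6.135529 - 0.01216609 = 6.12336291
  phi_hat_1 = [gamma(1) gamma(0) - gamma(1) gamma(2)] / det = [(-0.1103)(2.477) - (-0.1103)(-1.0754)] / 6.12336291 = -0.39182972 / 6.12336291 = -0.064
  phi_hat_2 = [gamma(0) gamma(2) - gamma(1)^2] / det = [(2.477)(-1.0754) - (-0.1103)^2] / 6.12336291 = -2.67593189 / 6.12336291 = -0.437
So phi_hat = [-0.0640, -0.4370].
Therefore phi_hat_2 = -0.4370.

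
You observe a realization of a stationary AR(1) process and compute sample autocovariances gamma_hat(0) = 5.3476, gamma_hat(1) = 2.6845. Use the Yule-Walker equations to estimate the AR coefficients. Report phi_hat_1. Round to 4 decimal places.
\hat\phi_{1} = 0.5020

The Yule-Walker equations for an AR(p) process read, in matrix form,
  Gamma_p phi = r_p,   with   (Gamma_p)_{ij} = gamma(|i - j|),
                       (r_p)_i = gamma(i),   i,j = 1..p.
Substitute the sample gammas (Toeplitz matrix and right-hand side of size 1):
  Gamma_p = [[5.3476]]
  r_p     = [2.6845]
With p = 1 this is the single equation gamma(0) phi_1 = gamma(1):
  phi_hat_1 = gamma(1) / gamma(0) = 2.6845 / 5.3476 = 0.5020.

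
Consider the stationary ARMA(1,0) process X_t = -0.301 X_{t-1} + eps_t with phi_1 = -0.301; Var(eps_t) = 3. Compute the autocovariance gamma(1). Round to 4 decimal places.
\gamma(1) = -0.9930

Multiply the model equation by X_{t-k} and take expectations. With theta_0 = psi_0 = 1 and psi_j the MA(infinity) weights, this gives
  gamma(k) - sum_i phi_i gamma(k-i) = c_k,
  c_k = sigma^2 * sum_{j=k..q} theta_j psi_{j-k}   (c_k = 0 for k > q),
using gamma(-m) = gamma(m).
Pure AR (q = 0): c_0 = sigma^2 = 3, c_k = 0 for k >= 1.
Equations for k = 0 and k = 1 (AR order 1):
  gamma(0) = phi_1 gamma(1) + c_0
  gamma(1) = phi_1 gamma(0) + c_1
Substituting the second into the first: gamma(0) (1 - phi_1^2) = c_0 + phi_1 c_1, so
  gamma(0) = c_0 / (1 - phi_1^2) = 3 / (1 - (-0.301)^2) = 3 / 0.909399 = 3.298882.
  gamma(1) = phi_1 gamma(0) = (-0.301)(3.298882) = -0.992963.
Therefore gamma(1) = -0.9930 (to 4 decimal places).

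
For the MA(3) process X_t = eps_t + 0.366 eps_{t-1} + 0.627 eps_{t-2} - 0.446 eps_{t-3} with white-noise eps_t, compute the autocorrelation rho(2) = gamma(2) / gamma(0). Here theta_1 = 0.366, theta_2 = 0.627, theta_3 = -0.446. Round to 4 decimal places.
\rho(2) = 0.2687

For an MA(q) process with theta_0 = 1, the autocovariance is
  gamma(k) = sigma^2 * sum_{i=0..q-k} theta_i * theta_{i+k},
and rho(k) = gamma(k) / gamma(0). Sigma^2 cancels.
  numerator   = (1)*(0.627) + (0.366)*(-0.446) = 0.463764.
  denominator = (1)^2 + (0.366)^2 + (0.627)^2 + (-0.446)^2 = 1.726001.
  rho(2) = 0.463764 / 1.726001 = 0.2687.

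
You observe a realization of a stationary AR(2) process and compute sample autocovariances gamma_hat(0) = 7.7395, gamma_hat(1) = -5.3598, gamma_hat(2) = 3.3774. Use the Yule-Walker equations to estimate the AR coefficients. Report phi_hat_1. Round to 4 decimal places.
\hat\phi_{1} = -0.7500

The Yule-Walker equations for an AR(p) process read, in matrix form,
  Gamma_p phi = r_p,   with   (Gamma_p)_{ij} = gamma(|i - j|),
                       (r_p)_i = gamma(i),   i,j = 1..p.
Substitute the sample gammas (Toeplitz matrix and right-hand side of size 2):
  Gamma_p = [[7.7395, -5.3598], [-5.3598, 7.7395]]
  r_p     = [-5.3598, 3.3774]
Written out:
  7.7395 phi_1 - 5.3598 phi_2 = -5.3598
  -5.3598 phi_1 + 7.7395 phi_2 = 3.3774
Solve by Cramer's rule:
  det = gamma(0)^2 - gamma(1)^2 = (7.7395)^2 - (-5.3598)^2 = 59.89986025 - 28.72745604 = 31.17240421
  phi_hat_1 = [gamma(1) gamma(0) - gamma(1) gamma(2)] / det = [(-5.3598)(7.7395) - (-5.3598)(3.3774)] / 31.17240421 = -23.37998358 / 31.17240421 = -0.75
  phi_hat_2 = [gamma(0) gamma(2) - gamma(1)^2] / det = [(7.7395)(3.3774) - (-5.3598)^2] / 31.17240421 = -2.58806874 / 31.17240421 = -0.083
So phi_hat = [-0.7500, -0.0830].
Therefore phi_hat_1 = -0.7500.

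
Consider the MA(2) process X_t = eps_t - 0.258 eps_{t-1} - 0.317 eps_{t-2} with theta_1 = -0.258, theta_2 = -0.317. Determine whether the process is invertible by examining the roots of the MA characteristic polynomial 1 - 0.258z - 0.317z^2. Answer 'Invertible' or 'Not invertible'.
\text{Invertible}

The MA(q) characteristic polynomial is P(z) = 1 - 0.258z - 0.317z^2.
Invertibility requires all roots to lie outside the unit circle, i.e. |z| > 1 for every root.
Set 1 + (-0.258) z + (-0.317) z^2 = 0, i.e. a z^2 + b z + c = 0 with a = -0.317, b = -0.258, c = 1.
Discriminant D = b^2 - 4ac = (-0.258)^2 - 4*(-0.317)*1 = 0.066564 - (-1.268) = 1.334564.
D >= 0, so the roots are real: z = (-b +/- sqrt(D)) / (2a) = (0.258 +/- 1.155233) / (-0.634).
  z_1 = (0.258 + 1.155233) / (-0.634) = -2.2291,   |z_1| = 2.2291.
  z_2 = (0.258 - 1.155233) / (-0.634) = 1.4152,   |z_2| = 1.4152.
Moduli of all roots: 2.2291, 1.4152.
All moduli strictly greater than 1? Yes.
Verdict: Invertible.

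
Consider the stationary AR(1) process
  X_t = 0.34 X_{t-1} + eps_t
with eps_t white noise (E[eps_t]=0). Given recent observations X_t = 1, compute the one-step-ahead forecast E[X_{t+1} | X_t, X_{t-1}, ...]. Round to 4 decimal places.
E[X_{t+1} \mid \mathcal F_t] = 0.3400

For an AR(p) model X_t = c + sum_i phi_i X_{t-i} + eps_t, the
one-step-ahead conditional mean is
  E[X_{t+1} | X_t, ...] = c + sum_i phi_i X_{t+1-i}.
Substitute known values:
  E[X_{t+1} | ...] = (0.34) * (1)
                   = 0.3400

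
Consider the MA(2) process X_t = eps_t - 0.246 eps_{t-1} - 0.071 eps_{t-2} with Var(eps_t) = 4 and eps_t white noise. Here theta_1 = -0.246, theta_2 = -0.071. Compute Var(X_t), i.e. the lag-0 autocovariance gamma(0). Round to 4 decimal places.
\gamma(0) = 4.2622

For an MA(q) process X_t = eps_t + sum_i theta_i eps_{t-i} with
Var(eps_t) = sigma^2, the variance is
  gamma(0) = sigma^2 * (1 + sum_i theta_i^2).
  sum_i theta_i^2 = (-0.246)^2 + (-0.071)^2 = 0.060516 + 0.005041 = 0.065557.
  gamma(0) = 4 * (1 + 0.065557) = 4 * 1.065557 = 4.262228, which rounds to 4.2622.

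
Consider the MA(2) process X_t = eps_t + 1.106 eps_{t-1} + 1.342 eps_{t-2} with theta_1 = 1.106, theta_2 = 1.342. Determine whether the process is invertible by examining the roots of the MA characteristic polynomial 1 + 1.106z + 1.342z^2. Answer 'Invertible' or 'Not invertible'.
\text{Not invertible}

The MA(q) characteristic polynomial is P(z) = 1 + 1.106z + 1.342z^2.
Invertibility requires all roots to lie outside the unit circle, i.e. |z| > 1 for every root.
Set 1 + (1.106) z + (1.342) z^2 = 0, i.e. a z^2 + b z + c = 0 with a = 1.342, b = 1.106, c = 1.
Discriminant D = b^2 - 4ac = (1.106)^2 - 4*(1.342)*1 = 1.223236 - (5.368) = -4.144764.
D < 0, so the roots are the complex-conjugate pair z = (-b +/- i sqrt(-D)) / (2a) = -0.4121 +/- 0.7585i.
For a conjugate pair |z|^2 = z * conj(z) = (product of roots) = c/a = 1/(1.342) = 0.745156, so |z| = sqrt(0.745156) = 0.8632 for both roots.
Moduli of all roots: 0.8632, 0.8632.
All moduli strictly greater than 1? No.
Verdict: Not invertible.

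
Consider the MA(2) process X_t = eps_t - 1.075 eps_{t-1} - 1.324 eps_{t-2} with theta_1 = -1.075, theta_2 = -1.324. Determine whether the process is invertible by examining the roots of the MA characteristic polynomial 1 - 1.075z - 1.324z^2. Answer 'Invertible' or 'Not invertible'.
\text{Not invertible}

The MA(q) characteristic polynomial is P(z) = 1 - 1.075z - 1.324z^2.
Invertibility requires all roots to lie outside the unit circle, i.e. |z| > 1 for every root.
Set 1 + (-1.075) z + (-1.324) z^2 = 0, i.e. a z^2 + b z + c = 0 with a = -1.324, b = -1.075, c = 1.
Discriminant D = b^2 - 4ac = (-1.075)^2 - 4*(-1.324)*1 = 1.155625 - (-5.296) = 6.451625.
D >= 0, so the roots are real: z = (-b +/- sqrt(D)) / (2a) = (1.075 +/- 2.540005) / (-2.648).
  z_1 = (1.075 + 2.540005) / (-2.648) = -1.3652,   |z_1| = 1.3652.
  z_2 = (1.075 - 2.540005) / (-2.648) = 0.5532,   |z_2| = 0.5532.
Moduli of all roots: 1.3652, 0.5532.
All moduli strictly greater than 1? No.
Verdict: Not invertible.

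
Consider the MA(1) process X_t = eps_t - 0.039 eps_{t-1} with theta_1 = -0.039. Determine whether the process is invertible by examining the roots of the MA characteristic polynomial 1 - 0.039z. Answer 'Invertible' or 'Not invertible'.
\text{Invertible}

The MA(q) characteristic polynomial is P(z) = 1 - 0.039z.
Invertibility requires all roots to lie outside the unit circle, i.e. |z| > 1 for every root.
This is linear in z: 1 + (-0.039) z = 0  =>  z = -1/(-0.039) = 25.641026,  |z| = 25.641026.
Moduli of all roots: 25.6410.
All moduli strictly greater than 1? Yes.
Verdict: Invertible.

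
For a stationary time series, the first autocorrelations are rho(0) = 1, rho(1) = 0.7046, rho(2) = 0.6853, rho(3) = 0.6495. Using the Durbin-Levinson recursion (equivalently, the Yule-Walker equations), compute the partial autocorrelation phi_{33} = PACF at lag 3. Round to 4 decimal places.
\phi_{33} = 0.1929

The PACF at lag k is phi_{kk}, the last component of the solution
to the Yule-Walker system G_k phi = r_k where
  (G_k)_{ij} = rho(|i - j|), (r_k)_i = rho(i), i,j = 1..k.
Equivalently, Durbin-Levinson gives phi_{kk} iteratively:
  phi_{11} = rho(1)
  phi_{kk} = [rho(k) - sum_{j=1..k-1} phi_{k-1,j} rho(k-j)]
            / [1 - sum_{j=1..k-1} phi_{k-1,j} rho(j)],
  phi_{k,j} = phi_{k-1,j} - phi_{kk} phi_{k-1,k-j},  j = 1..k-1.
Step k = 1:
  phi_11 = rho(1) = 0.7046.
Step k = 2:
  phi_22 = [rho(2) - phi_11 rho(1)] / [1 - phi_11 rho(1)] = [0.6853 - (0.7046)(0.7046)] / [1 - (0.7046)(0.7046)]
         = 0.18883884 / 0.50353884 = 0.375023.
  Update: phi_21 = phi_11 - phi_22 phi_11 = 0.7046 - (0.375023)(0.7046) = 0.440359.
Step k = 3:
  phi_33 = [rho(3) - phi_21 rho(2) - phi_22 rho(1)] / [1 - phi_21 rho(1) - phi_22 rho(2)]
    numerator   = 0.6495 - (0.440359)(0.6853) - (0.375023)(0.7046) = 0.08348083
    denominator = 1 - (0.440359)(0.7046) - (0.375023)(0.6853) = 0.43271986
  phi_33 = 0.08348083 / 0.43271986 = 0.1929.
Therefore phi_{33} = 0.1929.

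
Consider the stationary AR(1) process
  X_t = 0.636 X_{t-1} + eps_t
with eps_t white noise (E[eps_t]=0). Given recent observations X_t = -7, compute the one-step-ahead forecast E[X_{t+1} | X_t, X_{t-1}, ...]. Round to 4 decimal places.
E[X_{t+1} \mid \mathcal F_t] = -4.4520

For an AR(p) model X_t = c + sum_i phi_i X_{t-i} + eps_t, the
one-step-ahead conditional mean is
  E[X_{t+1} | X_t, ...] = c + sum_i phi_i X_{t+1-i}.
Substitute known values:
  E[X_{t+1} | ...] = (0.636) * (-7)
                   = -4.4520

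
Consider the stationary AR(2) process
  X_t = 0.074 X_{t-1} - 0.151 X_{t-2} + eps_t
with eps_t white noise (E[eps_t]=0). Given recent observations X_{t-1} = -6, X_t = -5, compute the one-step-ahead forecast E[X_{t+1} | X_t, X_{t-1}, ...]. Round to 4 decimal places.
E[X_{t+1} \mid \mathcal F_t] = 0.5360

For an AR(p) model X_t = c + sum_i phi_i X_{t-i} + eps_t, the
one-step-ahead conditional mean is
  E[X_{t+1} | X_t, ...] = c + sum_i phi_i X_{t+1-i}.
Substitute known values:
  E[X_{t+1} | ...] = (0.074) * (-5) + (-0.151) * (-6)
                   = 0.5360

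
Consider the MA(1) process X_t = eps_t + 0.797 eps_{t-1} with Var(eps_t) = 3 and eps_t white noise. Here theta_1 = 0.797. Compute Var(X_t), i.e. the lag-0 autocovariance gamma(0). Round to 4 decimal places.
\gamma(0) = 4.9056

For an MA(q) process X_t = eps_t + sum_i theta_i eps_{t-i} with
Var(eps_t) = sigma^2, the variance is
  gamma(0) = sigma^2 * (1 + sum_i theta_i^2).
  sum_i theta_i^2 = (0.797)^2 = 0.635209.
  gamma(0) = 3 * (1 + 0.635209) = 3 * 1.635209 = 4.905627, which rounds to 4.9056.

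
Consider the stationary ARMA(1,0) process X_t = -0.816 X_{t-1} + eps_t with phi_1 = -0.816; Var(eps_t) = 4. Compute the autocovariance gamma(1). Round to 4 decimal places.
\gamma(1) = -9.7682

Multiply the model equation by X_{t-k} and take expectations. With theta_0 = psi_0 = 1 and psi_j the MA(infinity) weights, this gives
  gamma(k) - sum_i phi_i gamma(k-i) = c_k,
  c_k = sigma^2 * sum_{j=k..q} theta_j psi_{j-k}   (c_k = 0 for k > q),
using gamma(-m) = gamma(m).
Pure AR (q = 0): c_0 = sigma^2 = 4, c_k = 0 for k >= 1.
Equations for k = 0 and k = 1 (AR order 1):
  gamma(0) = phi_1 gamma(1) + c_0
  gamma(1) = phi_1 gamma(0) + c_1
Substituting the second into the first: gamma(0) (1 - phi_1^2) = c_0 + phi_1 c_1, so
  gamma(0) = c_0 / (1 - phi_1^2) = 4 / (1 - (-0.816)^2) = 4 / 0.334144 = 11.970887.
  gamma(1) = phi_1 gamma(0) = (-0.816)(11.970887) = -9.768244.
Therefore gamma(1) = -9.7682 (to 4 decimal places).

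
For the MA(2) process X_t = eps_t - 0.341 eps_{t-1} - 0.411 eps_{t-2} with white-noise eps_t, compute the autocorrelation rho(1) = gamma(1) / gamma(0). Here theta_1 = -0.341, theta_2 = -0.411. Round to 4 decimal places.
\rho(1) = -0.1563

For an MA(q) process with theta_0 = 1, the autocovariance is
  gamma(k) = sigma^2 * sum_{i=0..q-k} theta_i * theta_{i+k},
and rho(k) = gamma(k) / gamma(0). Sigma^2 cancels.
  numerator   = (1)*(-0.341) + (-0.341)*(-0.411) = -0.200849.
  denominator = (1)^2 + (-0.341)^2 + (-0.411)^2 = 1.285202.
  rho(1) = -0.200849 / 1.285202 = -0.1563.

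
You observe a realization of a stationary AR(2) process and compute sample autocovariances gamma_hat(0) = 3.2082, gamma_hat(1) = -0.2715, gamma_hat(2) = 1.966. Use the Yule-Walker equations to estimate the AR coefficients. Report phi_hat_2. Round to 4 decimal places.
\hat\phi_{2} = 0.6100

The Yule-Walker equations for an AR(p) process read, in matrix form,
  Gamma_p phi = r_p,   with   (Gamma_p)_{ij} = gamma(|i - j|),
                       (r_p)_i = gamma(i),   i,j = 1..p.
Substitute the sample gammas (Toeplitz matrix and right-hand side of size 2):
  Gamma_p = [[3.2082, -0.2715], [-0.2715, 3.2082]]
  r_p     = [-0.2715, 1.966]
Written out:
  3.2082 phi_1 - 0.2715 phi_2 = -0.2715
  -0.2715 phi_1 + 3.2082 phi_2 = 1.966
Solve by Cramer's rule:
  det = gamma(0)^2 - gamma(1)^2 = (3.2082)^2 - (-0.2715)^2 = 10.29254724 - 0.07371225 = 10.21883499
  phi_hat_1 = [gamma(1) gamma(0) - gamma(1) gamma(2)] / det = [(-0.2715)(3.2082) - (-0.2715)(1.966)] / 10.21883499 = -0.3372573 / 10.21883499 = -0.033
  phi_hat_2 = [gamma(0) gamma(2) - gamma(1)^2] / det = [(3.2082)(1.966) - (-0.2715)^2] / 10.21883499 = 6.23360895 / 10.21883499 = 0.61
So phi_hat = [-0.0330, 0.6100].
Therefore phi_hat_2 = 0.6100.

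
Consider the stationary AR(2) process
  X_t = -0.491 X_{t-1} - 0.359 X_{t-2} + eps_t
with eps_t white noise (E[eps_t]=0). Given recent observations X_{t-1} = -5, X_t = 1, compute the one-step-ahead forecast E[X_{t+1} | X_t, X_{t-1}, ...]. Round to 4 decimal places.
E[X_{t+1} \mid \mathcal F_t] = 1.3040

For an AR(p) model X_t = c + sum_i phi_i X_{t-i} + eps_t, the
one-step-ahead conditional mean is
  E[X_{t+1} | X_t, ...] = c + sum_i phi_i X_{t+1-i}.
Substitute known values:
  E[X_{t+1} | ...] = (-0.491) * (1) + (-0.359) * (-5)
                   = 1.3040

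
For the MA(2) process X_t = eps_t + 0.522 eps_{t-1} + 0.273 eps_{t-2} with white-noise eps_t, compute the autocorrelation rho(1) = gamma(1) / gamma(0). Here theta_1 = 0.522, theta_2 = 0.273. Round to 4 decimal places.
\rho(1) = 0.4933

For an MA(q) process with theta_0 = 1, the autocovariance is
  gamma(k) = sigma^2 * sum_{i=0..q-k} theta_i * theta_{i+k},
and rho(k) = gamma(k) / gamma(0). Sigma^2 cancels.
  numerator   = (1)*(0.522) + (0.522)*(0.273) = 0.664506.
  denominator = (1)^2 + (0.522)^2 + (0.273)^2 = 1.347013.
  rho(1) = 0.664506 / 1.347013 = 0.4933.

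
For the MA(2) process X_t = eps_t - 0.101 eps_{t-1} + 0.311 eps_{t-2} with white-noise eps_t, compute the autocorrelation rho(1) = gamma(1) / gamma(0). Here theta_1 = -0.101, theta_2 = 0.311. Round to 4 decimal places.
\rho(1) = -0.1196

For an MA(q) process with theta_0 = 1, the autocovariance is
  gamma(k) = sigma^2 * sum_{i=0..q-k} theta_i * theta_{i+k},
and rho(k) = gamma(k) / gamma(0). Sigma^2 cancels.
  numerator   = (1)*(-0.101) + (-0.101)*(0.311) = -0.132411.
  denominator = (1)^2 + (-0.101)^2 + (0.311)^2 = 1.106922.
  rho(1) = -0.132411 / 1.106922 = -0.1196.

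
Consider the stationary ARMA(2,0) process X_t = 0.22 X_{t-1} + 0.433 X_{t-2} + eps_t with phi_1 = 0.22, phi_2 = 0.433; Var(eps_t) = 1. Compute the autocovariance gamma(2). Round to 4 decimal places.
\gamma(2) = 0.7510

Multiply the model equation by X_{t-k} and take expectations. With theta_0 = psi_0 = 1 and psi_j the MA(infinity) weights, this gives
  gamma(k) - sum_i phi_i gamma(k-i) = c_k,
  c_k = sigma^2 * sum_{j=k..q} theta_j psi_{j-k}   (c_k = 0 for k > q),
using gamma(-m) = gamma(m).
Pure AR (q = 0): c_0 = sigma^2 = 1, c_k = 0 for k >= 1.
Equations for k = 0, 1, 2 (AR order 2, c_2 = 0):
  (E0) gamma(0) = phi_1 gamma(1) + phi_2 gamma(2) + c_0
  (E1) gamma(1) = phi_1 gamma(0) + phi_2 gamma(1) + c_1
  (E2) gamma(2) = phi_1 gamma(1) + phi_2 gamma(0)
From (E1): gamma(1) = A gamma(0) + B with
  A = phi_1 / (1 - phi_2) = 0.22 / 0.567 = 0.388007,   B = c_1 / (1 - phi_2) = 0 / 0.567 = 0.
Insert (E2) into (E0): gamma(0) (1 - phi_2^2) = phi_1 (1 + phi_2) gamma(1) + c_0.
  phi_1 (1 + phi_2) = (0.22)(1.433) = 0.31526,   1 - phi_2^2 = 0.812511.
Replace gamma(1) by A gamma(0) + B and collect gamma(0):
  gamma(0) [0.812511 - (0.31526)(0.388007)] = c_0 = 1
  gamma(0) * 0.690188 = 1
  gamma(0) = 1 / 0.690188 = 1.448881.
  gamma(1) = A gamma(0) = (0.388007)(1.448881) = 0.562176.
  gamma(2) = phi_1 gamma(1) + phi_2 gamma(0) = (0.22)(0.562176) + (0.433)(1.448881) = 0.751044.
Therefore gamma(2) = 0.7510 (to 4 decimal places).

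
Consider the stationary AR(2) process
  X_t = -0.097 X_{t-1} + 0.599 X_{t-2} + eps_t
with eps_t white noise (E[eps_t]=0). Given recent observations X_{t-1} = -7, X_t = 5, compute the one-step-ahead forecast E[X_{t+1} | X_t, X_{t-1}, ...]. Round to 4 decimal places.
E[X_{t+1} \mid \mathcal F_t] = -4.6780

For an AR(p) model X_t = c + sum_i phi_i X_{t-i} + eps_t, the
one-step-ahead conditional mean is
  E[X_{t+1} | X_t, ...] = c + sum_i phi_i X_{t+1-i}.
Substitute known values:
  E[X_{t+1} | ...] = (-0.097) * (5) + (0.599) * (-7)
                   = -4.6780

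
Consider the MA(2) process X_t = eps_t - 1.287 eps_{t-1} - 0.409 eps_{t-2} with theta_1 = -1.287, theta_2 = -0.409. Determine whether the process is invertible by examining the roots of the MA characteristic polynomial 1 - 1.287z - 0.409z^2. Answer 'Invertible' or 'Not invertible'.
\text{Not invertible}

The MA(q) characteristic polynomial is P(z) = 1 - 1.287z - 0.409z^2.
Invertibility requires all roots to lie outside the unit circle, i.e. |z| > 1 for every root.
Set 1 + (-1.287) z + (-0.409) z^2 = 0, i.e. a z^2 + b z + c = 0 with a = -0.409, b = -1.287, c = 1.
Discriminant D = b^2 - 4ac = (-1.287)^2 - 4*(-0.409)*1 = 1.656369 - (-1.636) = 3.292369.
D >= 0, so the roots are real: z = (-b +/- sqrt(D)) / (2a) = (1.287 +/- 1.814489) / (-0.818).
  z_1 = (1.287 + 1.814489) / (-0.818) = -3.7916,   |z_1| = 3.7916.
  z_2 = (1.287 - 1.814489) / (-0.818) = 0.6449,   |z_2| = 0.6449.
Moduli of all roots: 3.7916, 0.6449.
All moduli strictly greater than 1? No.
Verdict: Not invertible.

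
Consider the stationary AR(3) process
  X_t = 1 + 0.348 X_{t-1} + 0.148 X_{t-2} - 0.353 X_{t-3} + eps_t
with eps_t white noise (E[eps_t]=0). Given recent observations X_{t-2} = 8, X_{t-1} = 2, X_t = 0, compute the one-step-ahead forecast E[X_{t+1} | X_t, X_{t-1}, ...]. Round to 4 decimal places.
E[X_{t+1} \mid \mathcal F_t] = -1.5280

For an AR(p) model X_t = c + sum_i phi_i X_{t-i} + eps_t, the
one-step-ahead conditional mean is
  E[X_{t+1} | X_t, ...] = c + sum_i phi_i X_{t+1-i}.
Substitute known values:
  E[X_{t+1} | ...] = 1 + (0.348) * (0) + (0.148) * (2) + (-0.353) * (8)
                   = -1.5280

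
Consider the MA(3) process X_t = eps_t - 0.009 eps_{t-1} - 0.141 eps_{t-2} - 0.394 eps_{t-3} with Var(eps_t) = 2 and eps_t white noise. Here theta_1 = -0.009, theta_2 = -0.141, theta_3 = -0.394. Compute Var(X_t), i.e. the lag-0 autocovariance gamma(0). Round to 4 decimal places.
\gamma(0) = 2.3504

For an MA(q) process X_t = eps_t + sum_i theta_i eps_{t-i} with
Var(eps_t) = sigma^2, the variance is
  gamma(0) = sigma^2 * (1 + sum_i theta_i^2).
  sum_i theta_i^2 = (-0.009)^2 + (-0.141)^2 + (-0.394)^2 = 0.000081 + 0.019881 + 0.155236 = 0.175198.
  gamma(0) = 2 * (1 + 0.175198) = 2 * 1.175198 = 2.350396, which rounds to 2.3504.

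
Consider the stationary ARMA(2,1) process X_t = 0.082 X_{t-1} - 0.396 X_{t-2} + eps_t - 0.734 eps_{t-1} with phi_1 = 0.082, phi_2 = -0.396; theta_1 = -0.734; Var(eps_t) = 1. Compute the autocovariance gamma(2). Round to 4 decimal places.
\gamma(2) = -0.7193

Multiply the model equation by X_{t-k} and take expectations. With theta_0 = psi_0 = 1 and psi_j the MA(infinity) weights, this gives
  gamma(k) - sum_i phi_i gamma(k-i) = c_k,
  c_k = sigma^2 * sum_{j=k..q} theta_j psi_{j-k}   (c_k = 0 for k > q),
using gamma(-m) = gamma(m).
psi-weights needed (psi_j = theta_j + sum_i phi_i psi_{j-i}):
  psi_1 = theta_1 + phi_1 = -0.734 + (0.082) = -0.652
Right-hand sides:
  c_0 = sigma^2 (1 + theta_1 psi_1) = 1 * (1 + (-0.734)(-0.652)) = 1 * 1.478568 = 1.478568
  c_1 = sigma^2 theta_1 = 1 * (-0.734) = -0.734
  c_2 = 0
Equations for k = 0, 1, 2 (AR order 2, c_2 = 0):
  (E0) gamma(0) = phi_1 gamma(1) + phi_2 gamma(2) + c_0
  (E1) gamma(1) = phi_1 gamma(0) + phi_2 gamma(1) + c_1
  (E2) gamma(2) = phi_1 gamma(1) + phi_2 gamma(0)
From (E1): gamma(1) = A gamma(0) + B with
  A = phi_1 / (1 - phi_2) = 0.082 / 1.396 = 0.058739,   B = c_1 / (1 - phi_2) = -0.734 / 1.396 = -0.525788.
Insert (E2) into (E0): gamma(0) (1 - phi_2^2) = phi_1 (1 + phi_2) gamma(1) + c_0.
  phi_1 (1 + phi_2) = (0.082)(0.604) = 0.049528,   1 - phi_2^2 = 0.843184.
Replace gamma(1) by A gamma(0) + B and collect gamma(0):
  gamma(0) [0.843184 - (0.049528)(0.058739)] = (0.049528)(-0.525788) + 1.478568
  gamma(0) * 0.840275 = 1.452527
  gamma(0) = 1.452527 / 0.840275 = 1.728633.
  gamma(1) = A gamma(0) + B = (0.058739)(1.728633) + (-0.525788) = -0.424249.
  gamma(2) = phi_1 gamma(1) + phi_2 gamma(0) = (0.082)(-0.424249) + (-0.396)(1.728633) = -0.719327.
Therefore gamma(2) = -0.7193 (to 4 decimal places).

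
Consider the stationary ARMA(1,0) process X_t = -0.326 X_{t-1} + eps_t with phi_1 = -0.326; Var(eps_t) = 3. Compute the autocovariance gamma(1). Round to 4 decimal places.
\gamma(1) = -1.0943

Multiply the model equation by X_{t-k} and take expectations. With theta_0 = psi_0 = 1 and psi_j the MA(infinity) weights, this gives
  gamma(k) - sum_i phi_i gamma(k-i) = c_k,
  c_k = sigma^2 * sum_{j=k..q} theta_j psi_{j-k}   (c_k = 0 for k > q),
using gamma(-m) = gamma(m).
Pure AR (q = 0): c_0 = sigma^2 = 3, c_k = 0 for k >= 1.
Equations for k = 0 and k = 1 (AR order 1):
  gamma(0) = phi_1 gamma(1) + c_0
  gamma(1) = phi_1 gamma(0) + c_1
Substituting the second into the first: gamma(0) (1 - phi_1^2) = c_0 + phi_1 c_1, so
  gamma(0) = c_0 / (1 - phi_1^2) = 3 / (1 - (-0.326)^2) = 3 / 0.893724 = 3.356741.
  gamma(1) = phi_1 gamma(0) = (-0.326)(3.356741) = -1.094298.
Therefore gamma(1) = -1.0943 (to 4 decimal places).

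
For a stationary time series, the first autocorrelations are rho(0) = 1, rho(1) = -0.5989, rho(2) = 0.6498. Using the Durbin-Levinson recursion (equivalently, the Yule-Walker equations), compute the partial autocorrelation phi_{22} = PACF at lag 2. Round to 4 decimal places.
\phi_{22} = 0.4539

The PACF at lag k is phi_{kk}, the last component of the solution
to the Yule-Walker system G_k phi = r_k where
  (G_k)_{ij} = rho(|i - j|), (r_k)_i = rho(i), i,j = 1..k.
Equivalently, Durbin-Levinson gives phi_{kk} iteratively:
  phi_{11} = rho(1)
  phi_{kk} = [rho(k) - sum_{j=1..k-1} phi_{k-1,j} rho(k-j)]
            / [1 - sum_{j=1..k-1} phi_{k-1,j} rho(j)],
  phi_{k,j} = phi_{k-1,j} - phi_{kk} phi_{k-1,k-j},  j = 1..k-1.
Step k = 1:
  phi_11 = rho(1) = -0.5989.
Step k = 2:
  phi_22 = [rho(2) - phi_11 rho(1)] / [1 - phi_11 rho(1)] = [0.6498 - (-0.5989)(-0.5989)] / [1 - (-0.5989)(-0.5989)]
         = 0.29111879 / 0.64131879 = 0.4539.
Therefore phi_{22} = 0.4539.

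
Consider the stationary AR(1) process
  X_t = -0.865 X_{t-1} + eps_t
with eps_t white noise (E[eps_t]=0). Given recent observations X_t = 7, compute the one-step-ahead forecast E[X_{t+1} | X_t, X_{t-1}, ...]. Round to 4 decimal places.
E[X_{t+1} \mid \mathcal F_t] = -6.0550

For an AR(p) model X_t = c + sum_i phi_i X_{t-i} + eps_t, the
one-step-ahead conditional mean is
  E[X_{t+1} | X_t, ...] = c + sum_i phi_i X_{t+1-i}.
Substitute known values:
  E[X_{t+1} | ...] = (-0.865) * (7)
                   = -6.0550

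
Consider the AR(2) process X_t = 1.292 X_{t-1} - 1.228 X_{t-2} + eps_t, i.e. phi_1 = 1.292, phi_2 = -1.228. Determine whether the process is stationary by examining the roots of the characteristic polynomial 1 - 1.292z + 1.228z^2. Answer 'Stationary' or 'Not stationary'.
\text{Not stationary}

The AR(p) characteristic polynomial is P(z) = 1 - 1.292z + 1.228z^2.
Stationarity requires all roots to lie outside the unit circle, i.e. |z| > 1 for every root.
Set 1 + (-1.292) z + (1.228) z^2 = 0, i.e. a z^2 + b z + c = 0 with a = 1.228, b = -1.292, c = 1.
Discriminant D = b^2 - 4ac = (-1.292)^2 - 4*(1.228)*1 = 1.669264 - (4.912) = -3.242736.
D < 0, so the roots are the complex-conjugate pair z = (-b +/- i sqrt(-D)) / (2a) = 0.5261 +/- 0.7332i.
For a conjugate pair |z|^2 = z * conj(z) = (product of roots) = c/a = 1/(1.228) = 0.814332, so |z| = sqrt(0.814332) = 0.9024 for both roots.
Moduli of all roots: 0.9024, 0.9024.
All moduli strictly greater than 1? No.
Verdict: Not stationary.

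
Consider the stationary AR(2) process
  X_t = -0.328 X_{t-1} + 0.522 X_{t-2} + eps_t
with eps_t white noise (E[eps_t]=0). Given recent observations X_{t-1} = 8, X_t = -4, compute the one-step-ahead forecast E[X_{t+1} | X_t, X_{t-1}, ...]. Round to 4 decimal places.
E[X_{t+1} \mid \mathcal F_t] = 5.4880

For an AR(p) model X_t = c + sum_i phi_i X_{t-i} + eps_t, the
one-step-ahead conditional mean is
  E[X_{t+1} | X_t, ...] = c + sum_i phi_i X_{t+1-i}.
Substitute known values:
  E[X_{t+1} | ...] = (-0.328) * (-4) + (0.522) * (8)
                   = 5.4880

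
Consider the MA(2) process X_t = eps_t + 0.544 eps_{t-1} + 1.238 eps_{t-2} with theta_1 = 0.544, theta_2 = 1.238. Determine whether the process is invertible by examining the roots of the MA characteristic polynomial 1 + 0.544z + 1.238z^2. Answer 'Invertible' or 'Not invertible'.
\text{Not invertible}

The MA(q) characteristic polynomial is P(z) = 1 + 0.544z + 1.238z^2.
Invertibility requires all roots to lie outside the unit circle, i.e. |z| > 1 for every root.
Set 1 + (0.544) z + (1.238) z^2 = 0, i.e. a z^2 + b z + c = 0 with a = 1.238, b = 0.544, c = 1.
Discriminant D = b^2 - 4ac = (0.544)^2 - 4*(1.238)*1 = 0.295936 - (4.952) = -4.656064.
D < 0, so the roots are the complex-conjugate pair z = (-b +/- i sqrt(-D)) / (2a) = -0.2197 +/- 0.8715i.
For a conjugate pair |z|^2 = z * conj(z) = (product of roots) = c/a = 1/(1.238) = 0.807754, so |z| = sqrt(0.807754) = 0.8988 for both roots.
Moduli of all roots: 0.8988, 0.8988.
All moduli strictly greater than 1? No.
Verdict: Not invertible.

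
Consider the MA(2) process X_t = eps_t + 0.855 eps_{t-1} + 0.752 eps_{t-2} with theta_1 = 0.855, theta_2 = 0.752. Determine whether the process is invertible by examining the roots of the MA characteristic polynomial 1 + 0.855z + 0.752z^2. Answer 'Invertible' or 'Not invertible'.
\text{Invertible}

The MA(q) characteristic polynomial is P(z) = 1 + 0.855z + 0.752z^2.
Invertibility requires all roots to lie outside the unit circle, i.e. |z| > 1 for every root.
Set 1 + (0.855) z + (0.752) z^2 = 0, i.e. a z^2 + b z + c = 0 with a = 0.752, b = 0.855, c = 1.
Discriminant D = b^2 - 4ac = (0.855)^2 - 4*(0.752)*1 = 0.731025 - (3.008) = -2.276975.
D < 0, so the roots are the complex-conjugate pair z = (-b +/- i sqrt(-D)) / (2a) = -0.5685 +/- 1.0033i.
For a conjugate pair |z|^2 = z * conj(z) = (product of roots) = c/a = 1/(0.752) = 1.329787, so |z| = sqrt(1.329787) = 1.1532 for both roots.
Moduli of all roots: 1.1532, 1.1532.
All moduli strictly greater than 1? Yes.
Verdict: Invertible.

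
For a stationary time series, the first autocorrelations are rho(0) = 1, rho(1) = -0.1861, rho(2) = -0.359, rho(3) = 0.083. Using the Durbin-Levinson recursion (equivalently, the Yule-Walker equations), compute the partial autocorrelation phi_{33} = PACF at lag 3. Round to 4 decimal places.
\phi_{33} = -0.1080

The PACF at lag k is phi_{kk}, the last component of the solution
to the Yule-Walker system G_k phi = r_k where
  (G_k)_{ij} = rho(|i - j|), (r_k)_i = rho(i), i,j = 1..k.
Equivalently, Durbin-Levinson gives phi_{kk} iteratively:
  phi_{11} = rho(1)
  phi_{kk} = [rho(k) - sum_{j=1..k-1} phi_{k-1,j} rho(k-j)]
            / [1 - sum_{j=1..k-1} phi_{k-1,j} rho(j)],
  phi_{k,j} = phi_{k-1,j} - phi_{kk} phi_{k-1,k-j},  j = 1..k-1.
Step k = 1:
  phi_11 = rho(1) = -0.1861.
Step k = 2:
  phi_22 = [rho(2) - phi_11 rho(1)] / [1 - phi_11 rho(1)] = [-0.359 - (-0.1861)(-0.1861)] / [1 - (-0.1861)(-0.1861)]
         = -0.39363321 / 0.96536679 = -0.407755.
  Update: phi_21 = phi_11 - phi_22 phi_11 = -0.1861 - (-0.407755)(-0.1861) = -0.261983.
Step k = 3:
  phi_33 = [rho(3) - phi_21 rho(2) - phi_22 rho(1)] / [1 - phi_21 rho(1) - phi_22 rho(2)]
    numerator   = 0.083 - (-0.261983)(-0.359) - (-0.407755)(-0.1861) = -0.0869352
    denominator = 1 - (-0.261983)(-0.1861) - (-0.407755)(-0.359) = 0.80486085
  phi_33 = -0.0869352 / 0.80486085 = -0.108.
Therefore phi_{33} = -0.1080.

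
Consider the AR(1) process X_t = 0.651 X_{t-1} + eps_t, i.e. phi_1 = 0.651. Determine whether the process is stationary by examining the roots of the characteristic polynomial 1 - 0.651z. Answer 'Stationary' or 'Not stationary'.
\text{Stationary}

The AR(p) characteristic polynomial is P(z) = 1 - 0.651z.
Stationarity requires all roots to lie outside the unit circle, i.e. |z| > 1 for every root.
This is linear in z: 1 + (-0.651) z = 0  =>  z = -1/(-0.651) = 1.536098,  |z| = 1.536098.
Moduli of all roots: 1.5361.
All moduli strictly greater than 1? Yes.
Verdict: Stationary.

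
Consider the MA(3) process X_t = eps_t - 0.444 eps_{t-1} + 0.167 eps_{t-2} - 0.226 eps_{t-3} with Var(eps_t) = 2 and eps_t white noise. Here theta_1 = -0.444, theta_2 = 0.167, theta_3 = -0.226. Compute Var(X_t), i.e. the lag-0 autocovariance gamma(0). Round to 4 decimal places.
\gamma(0) = 2.5522

For an MA(q) process X_t = eps_t + sum_i theta_i eps_{t-i} with
Var(eps_t) = sigma^2, the variance is
  gamma(0) = sigma^2 * (1 + sum_i theta_i^2).
  sum_i theta_i^2 = (-0.444)^2 + (0.167)^2 + (-0.226)^2 = 0.197136 + 0.027889 + 0.051076 = 0.276101.
  gamma(0) = 2 * (1 + 0.276101) = 2 * 1.276101 = 2.552202, which rounds to 2.5522.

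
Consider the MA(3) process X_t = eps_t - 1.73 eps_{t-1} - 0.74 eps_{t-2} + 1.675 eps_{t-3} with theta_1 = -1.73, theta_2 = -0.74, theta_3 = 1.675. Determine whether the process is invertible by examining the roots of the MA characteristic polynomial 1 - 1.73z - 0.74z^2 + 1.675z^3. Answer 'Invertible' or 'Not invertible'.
\text{Not invertible}

The MA(q) characteristic polynomial is P(z) = 1 - 1.73z - 0.74z^2 + 1.675z^3.
Invertibility requires all roots to lie outside the unit circle, i.e. |z| > 1 for every root.
Degree 3: look for a simple real root z0 first, then factor out (1 - z/z0) and solve the remaining quadratic.
Testing z0 = 0.8: P(0.8) = 1 + (-1.73)(0.8) + (-0.74)(0.8)^2 + (1.675)(0.8)^3
  = 1 + (-1.384) + (-0.4736) + (0.8576) = 0.  So z_0 = 0.8 is a root, |z_0| = 0.8.
Divide out the factor (1 - 1.25 z) = (1 - z/z0) (since 1/z0 = 1.25):
  P(z) = (1 - 1.25 z)(1 + (-0.48) z + (-1.34) z^2)
  [check: z-coef -0.48 - (1.25) = -1.73; z^2-coef -1.34 - (1.25)(-0.48) = -0.74; z^3-coef -(1.25)(-1.34) = 1.675.]
Remaining roots from the quadratic factor 1 + (-0.48) z + (-1.34) z^2:
  Set 1 + (-0.48) z + (-1.34) z^2 = 0, i.e. a z^2 + b z + c = 0 with a = -1.34, b = -0.48, c = 1.
  Discriminant D = b^2 - 4ac = (-0.48)^2 - 4*(-1.34)*1 = 0.2304 - (-5.36) = 5.5904.
  D >= 0, so the roots are real: z = (-b +/- sqrt(D)) / (2a) = (0.48 +/- 2.364403) / (-2.68).
    z_1 = (0.48 + 2.364403) / (-2.68) = -1.0613,   |z_1| = 1.0613.
    z_2 = (0.48 - 2.364403) / (-2.68) = 0.7031,   |z_2| = 0.7031.
Moduli of all roots: 0.8000, 1.0613, 0.7031.
All moduli strictly greater than 1? No.
Verdict: Not invertible.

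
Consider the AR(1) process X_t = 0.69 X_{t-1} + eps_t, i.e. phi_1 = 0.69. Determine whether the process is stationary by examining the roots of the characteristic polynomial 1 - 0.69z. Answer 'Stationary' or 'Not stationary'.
\text{Stationary}

The AR(p) characteristic polynomial is P(z) = 1 - 0.69z.
Stationarity requires all roots to lie outside the unit circle, i.e. |z| > 1 for every root.
This is linear in z: 1 + (-0.69) z = 0  =>  z = -1/(-0.69) = 1.449275,  |z| = 1.449275.
Moduli of all roots: 1.4493.
All moduli strictly greater than 1? Yes.
Verdict: Stationary.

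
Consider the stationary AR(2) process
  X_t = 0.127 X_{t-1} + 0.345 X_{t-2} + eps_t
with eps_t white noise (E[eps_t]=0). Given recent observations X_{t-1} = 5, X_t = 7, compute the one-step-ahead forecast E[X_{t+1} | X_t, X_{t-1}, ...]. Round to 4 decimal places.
E[X_{t+1} \mid \mathcal F_t] = 2.6140

For an AR(p) model X_t = c + sum_i phi_i X_{t-i} + eps_t, the
one-step-ahead conditional mean is
  E[X_{t+1} | X_t, ...] = c + sum_i phi_i X_{t+1-i}.
Substitute known values:
  E[X_{t+1} | ...] = (0.127) * (7) + (0.345) * (5)
                   = 2.6140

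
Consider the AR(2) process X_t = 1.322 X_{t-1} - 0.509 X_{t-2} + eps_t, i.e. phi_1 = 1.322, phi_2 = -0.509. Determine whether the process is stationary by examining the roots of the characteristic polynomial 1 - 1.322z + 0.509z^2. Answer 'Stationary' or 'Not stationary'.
\text{Stationary}

The AR(p) characteristic polynomial is P(z) = 1 - 1.322z + 0.509z^2.
Stationarity requires all roots to lie outside the unit circle, i.e. |z| > 1 for every root.
Set 1 + (-1.322) z + (0.509) z^2 = 0, i.e. a z^2 + b z + c = 0 with a = 0.509, b = -1.322, c = 1.
Discriminant D = b^2 - 4ac = (-1.322)^2 - 4*(0.509)*1 = 1.747684 - (2.036) = -0.288316.
D < 0, so the roots are the complex-conjugate pair z = (-b +/- i sqrt(-D)) / (2a) = 1.2986 +/- 0.5275i.
For a conjugate pair |z|^2 = z * conj(z) = (product of roots) = c/a = 1/(0.509) = 1.964637, so |z| = sqrt(1.964637) = 1.4017 for both roots.
Moduli of all roots: 1.4017, 1.4017.
All moduli strictly greater than 1? Yes.
Verdict: Stationary.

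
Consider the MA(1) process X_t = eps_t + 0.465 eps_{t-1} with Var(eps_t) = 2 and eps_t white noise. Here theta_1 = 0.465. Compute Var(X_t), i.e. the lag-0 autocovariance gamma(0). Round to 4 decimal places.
\gamma(0) = 2.4325

For an MA(q) process X_t = eps_t + sum_i theta_i eps_{t-i} with
Var(eps_t) = sigma^2, the variance is
  gamma(0) = sigma^2 * (1 + sum_i theta_i^2).
  sum_i theta_i^2 = (0.465)^2 = 0.216225.
  gamma(0) = 2 * (1 + 0.216225) = 2 * 1.216225 = 2.43245, which rounds to 2.4325.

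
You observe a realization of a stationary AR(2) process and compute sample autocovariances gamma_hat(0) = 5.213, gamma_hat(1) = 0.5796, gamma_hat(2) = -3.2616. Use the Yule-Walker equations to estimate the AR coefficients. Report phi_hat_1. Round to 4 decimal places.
\hat\phi_{1} = 0.1830

The Yule-Walker equations for an AR(p) process read, in matrix form,
  Gamma_p phi = r_p,   with   (Gamma_p)_{ij} = gamma(|i - j|),
                       (r_p)_i = gamma(i),   i,j = 1..p.
Substitute the sample gammas (Toeplitz matrix and right-hand side of size 2):
  Gamma_p = [[5.213, 0.5796], [0.5796, 5.213]]
  r_p     = [0.5796, -3.2616]
Written out:
  5.213 phi_1 + 0.5796 phi_2 = 0.5796
  0.5796 phi_1 + 5.213 phi_2 = -3.2616
Solve by Cramer's rule:
  det = gamma(0)^2 - gamma(1)^2 = (5.213)^2 - (0.5796)^2 = 27.175369 - 0.33593616 = 26.83943284
  phi_hat_1 = [gamma(1) gamma(0) - gamma(1) gamma(2)] / det = [(0.5796)(5.213) - (0.5796)(-3.2616)] / 26.83943284 = 4.91187816 / 26.83943284 = 0.183
  phi_hat_2 = [gamma(0) gamma(2) - gamma(1)^2] / det = [(5.213)(-3.2616) - (0.5796)^2] / 26.83943284 = -17.33865696 / 26.83943284 = -0.646
So phi_hat = [0.1830, -0.6460].
Therefore phi_hat_1 = 0.1830.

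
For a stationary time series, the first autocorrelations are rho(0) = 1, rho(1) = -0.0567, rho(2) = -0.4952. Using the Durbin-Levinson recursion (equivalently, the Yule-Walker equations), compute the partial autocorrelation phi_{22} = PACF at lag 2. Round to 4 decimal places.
\phi_{22} = -0.5000

The PACF at lag k is phi_{kk}, the last component of the solution
to the Yule-Walker system G_k phi = r_k where
  (G_k)_{ij} = rho(|i - j|), (r_k)_i = rho(i), i,j = 1..k.
Equivalently, Durbin-Levinson gives phi_{kk} iteratively:
  phi_{11} = rho(1)
  phi_{kk} = [rho(k) - sum_{j=1..k-1} phi_{k-1,j} rho(k-j)]
            / [1 - sum_{j=1..k-1} phi_{k-1,j} rho(j)],
  phi_{k,j} = phi_{k-1,j} - phi_{kk} phi_{k-1,k-j},  j = 1..k-1.
Step k = 1:
  phi_11 = rho(1) = -0.0567.
Step k = 2:
  phi_22 = [rho(2) - phi_11 rho(1)] / [1 - phi_11 rho(1)] = [-0.4952 - (-0.0567)(-0.0567)] / [1 - (-0.0567)(-0.0567)]
         = -0.49841489 / 0.99678511 = -0.5.
Therefore phi_{22} = -0.5000.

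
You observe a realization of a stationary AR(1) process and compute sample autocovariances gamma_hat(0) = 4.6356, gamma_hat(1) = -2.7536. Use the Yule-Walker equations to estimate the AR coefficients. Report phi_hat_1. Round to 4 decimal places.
\hat\phi_{1} = -0.5940

The Yule-Walker equations for an AR(p) process read, in matrix form,
  Gamma_p phi = r_p,   with   (Gamma_p)_{ij} = gamma(|i - j|),
                       (r_p)_i = gamma(i),   i,j = 1..p.
Substitute the sample gammas (Toeplitz matrix and right-hand side of size 1):
  Gamma_p = [[4.6356]]
  r_p     = [-2.7536]
With p = 1 this is the single equation gamma(0) phi_1 = gamma(1):
  phi_hat_1 = gamma(1) / gamma(0) = -2.7536 / 4.6356 = -0.5940.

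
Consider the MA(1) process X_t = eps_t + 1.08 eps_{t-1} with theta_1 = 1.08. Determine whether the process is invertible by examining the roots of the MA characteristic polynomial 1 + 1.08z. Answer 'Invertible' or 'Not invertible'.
\text{Not invertible}

The MA(q) characteristic polynomial is P(z) = 1 + 1.08z.
Invertibility requires all roots to lie outside the unit circle, i.e. |z| > 1 for every root.
This is linear in z: 1 + (1.08) z = 0  =>  z = -1/(1.08) = -0.925926,  |z| = 0.925926.
Moduli of all roots: 0.9259.
All moduli strictly greater than 1? No.
Verdict: Not invertible.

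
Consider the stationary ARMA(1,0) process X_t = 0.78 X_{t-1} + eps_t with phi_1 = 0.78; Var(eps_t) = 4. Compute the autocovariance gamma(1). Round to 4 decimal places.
\gamma(1) = 7.9673

Multiply the model equation by X_{t-k} and take expectations. With theta_0 = psi_0 = 1 and psi_j the MA(infinity) weights, this gives
  gamma(k) - sum_i phi_i gamma(k-i) = c_k,
  c_k = sigma^2 * sum_{j=k..q} theta_j psi_{j-k}   (c_k = 0 for k > q),
using gamma(-m) = gamma(m).
Pure AR (q = 0): c_0 = sigma^2 = 4, c_k = 0 for k >= 1.
Equations for k = 0 and k = 1 (AR order 1):
  gamma(0) = phi_1 gamma(1) + c_0
  gamma(1) = phi_1 gamma(0) + c_1
Substituting the second into the first: gamma(0) (1 - phi_1^2) = c_0 + phi_1 c_1, so
  gamma(0) = c_0 / (1 - phi_1^2) = 4 / (1 - (0.78)^2) = 4 / 0.3916 = 10.214505.
  gamma(1) = phi_1 gamma(0) = (0.78)(10.214505) = 7.967314.
Therefore gamma(1) = 7.9673 (to 4 decimal places).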